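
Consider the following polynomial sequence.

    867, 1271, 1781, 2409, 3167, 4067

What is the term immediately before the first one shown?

557

404  510  628  758  900
106  118  130  142
12  12  12
The third differences are constant at 12.
Work back: 106 − 12 = 94;  404 − 94 = 310;  867 − 310 = 557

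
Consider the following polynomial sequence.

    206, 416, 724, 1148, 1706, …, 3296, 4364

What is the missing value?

2416

Using the first 5 terms:
D1: 210  308  424  558
D2: 98  116  134
D3: 18  18
Constant third difference = 18.
Extend forward: 134 + 18 = 152;  558 + 152 = 710;  1706 + 710 = 2416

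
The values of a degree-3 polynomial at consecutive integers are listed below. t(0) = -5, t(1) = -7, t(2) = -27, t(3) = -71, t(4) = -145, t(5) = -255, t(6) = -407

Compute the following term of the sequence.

-607

-2, -20, -44, -74, -110, -152
-18, -24, -30, -36, -42
-6, -6, -6, -6
Constant third difference = -6, so extend:
-42 − 6 = -48;  -152 − 48 = -200;  -407 − 200 = -607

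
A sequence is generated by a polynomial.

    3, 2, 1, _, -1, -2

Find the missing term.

0

Using the first 3 terms:
Δ: -1  -1
Constant first difference = -1.
Extend forward: 1 − 1 = 0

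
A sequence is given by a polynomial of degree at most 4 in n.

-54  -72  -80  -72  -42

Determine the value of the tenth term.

D1: -18, -8, 8, 30
D2: 10, 16, 22
D3: 6, 6
Constant third difference = 6, so extend:
22 + 6 = 28;  30 + 28 = 58;  -42 + 58 = 16
28 + 6 = 34;  58 + 34 = 92;  16 + 92 = 108
34 + 6 = 40;  92 + 40 = 132;  108 + 132 = 240
40 + 6 = 46;  132 + 46 = 178;  240 + 178 = 418
46 + 6 = 52;  178 + 52 = 230;  418 + 230 = 648

648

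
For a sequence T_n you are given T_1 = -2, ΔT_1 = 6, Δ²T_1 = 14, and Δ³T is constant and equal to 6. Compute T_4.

64

Build the table forward from the leading diagonal:
Third differences: 6, 6, 6, 6
Second differences: 14, 20, 26, 32
First differences: 6, 20, 40, 66
T: -2, 4, 24, 64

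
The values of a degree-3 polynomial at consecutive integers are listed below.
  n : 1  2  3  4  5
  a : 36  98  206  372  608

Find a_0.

First differences: 62  108  166  236
Second differences: 46  58  70
Third differences: 12  12
The third differences are constant at 12.
Work back: 46 − 12 = 34;  62 − 34 = 28;  36 − 28 = 8

8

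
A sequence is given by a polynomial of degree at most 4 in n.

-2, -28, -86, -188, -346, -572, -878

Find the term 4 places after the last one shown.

-3142

First differences: -26, -58, -102, -158, -226, -306
Second differences: -32, -44, -56, -68, -80
Third differences: -12, -12, -12, -12
The third differences are constant (-12).
-80 − 12 = -92;  -306 − 92 = -398;  -878 − 398 = -1276
-92 − 12 = -104;  -398 − 104 = -502;  -1276 − 502 = -1778
-104 − 12 = -116;  -502 − 116 = -618;  -1778 − 618 = -2396
-116 − 12 = -128;  -618 − 128 = -746;  -2396 − 746 = -3142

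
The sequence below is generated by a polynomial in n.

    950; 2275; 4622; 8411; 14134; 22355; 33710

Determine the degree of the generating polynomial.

4

1325, 2347, 3789, 5723, 8221, 11355
1022, 1442, 1934, 2498, 3134
420, 492, 564, 636
72, 72, 72
The fourth differences are constant, so the polynomial has degree 4.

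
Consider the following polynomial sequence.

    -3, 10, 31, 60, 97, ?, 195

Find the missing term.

Using the first 5 terms:
Δ: 13, 21, 29, 37
Δ²: 8, 8, 8
Constant second difference = 8.
Extend forward: 37 + 8 = 45;  97 + 45 = 142

142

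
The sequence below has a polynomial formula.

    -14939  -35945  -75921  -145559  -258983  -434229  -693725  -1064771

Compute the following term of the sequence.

-1580019

-21006 , -39976 , -69638 , -113424 , -175246 , -259496 , -371046
-18970 , -29662 , -43786 , -61822 , -84250 , -111550
-10692 , -14124 , -18036 , -22428 , -27300
-3432 , -3912 , -4392 , -4872
-480 , -480 , -480
Fifth differences constant at -480.
-4872 − 480 = -5352;  -27300 − 5352 = -32652;  -111550 − 32652 = -144202;  -371046 − 144202 = -515248;  -1064771 − 515248 = -1580019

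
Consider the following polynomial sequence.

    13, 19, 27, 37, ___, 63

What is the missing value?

Using the first 4 terms:
D1: 6  8  10
D2: 2  2
Constant second difference = 2.
Extend forward: 10 + 2 = 12;  37 + 12 = 49

49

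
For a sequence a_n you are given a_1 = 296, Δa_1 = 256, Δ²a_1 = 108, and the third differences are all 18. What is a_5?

2040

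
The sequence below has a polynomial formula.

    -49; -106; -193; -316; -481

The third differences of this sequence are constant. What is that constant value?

Δ: -57, -87, -123, -165
Δ²: -30, -36, -42
Δ³: -6, -6

-6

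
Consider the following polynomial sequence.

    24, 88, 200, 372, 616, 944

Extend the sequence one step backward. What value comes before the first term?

-4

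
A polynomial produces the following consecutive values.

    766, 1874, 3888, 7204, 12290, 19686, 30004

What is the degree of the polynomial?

4

D1: 1108, 2014, 3316, 5086, 7396, 10318
D2: 906, 1302, 1770, 2310, 2922
D3: 396, 468, 540, 612
D4: 72, 72, 72
The fourth differences are constant, so the polynomial has degree 4.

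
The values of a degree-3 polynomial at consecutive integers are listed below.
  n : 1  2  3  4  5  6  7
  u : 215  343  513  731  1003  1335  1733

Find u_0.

123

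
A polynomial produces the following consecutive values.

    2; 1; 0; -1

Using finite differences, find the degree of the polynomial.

1

D1: -1, -1, -1
The first differences are constant, so the polynomial has degree 1.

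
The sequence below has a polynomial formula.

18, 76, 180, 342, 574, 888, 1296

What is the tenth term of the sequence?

Δ: 58, 104, 162, 232, 314, 408
Δ²: 46, 58, 70, 82, 94
Δ³: 12, 12, 12, 12
Third differences constant at 12.
94 + 12 = 106;  408 + 106 = 514;  1296 + 514 = 1810
106 + 12 = 118;  514 + 118 = 632;  1810 + 632 = 2442
118 + 12 = 130;  632 + 130 = 762;  2442 + 762 = 3204

3204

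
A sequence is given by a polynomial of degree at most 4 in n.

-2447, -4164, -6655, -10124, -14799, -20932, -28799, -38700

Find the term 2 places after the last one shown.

-1717 , -2491 , -3469 , -4675 , -6133 , -7867 , -9901
-774 , -978 , -1206 , -1458 , -1734 , -2034
-204 , -228 , -252 , -276 , -300
-24 , -24 , -24 , -24
Constant fourth difference = -24, so extend:
-300 − 24 = -324;  -2034 − 324 = -2358;  -9901 − 2358 = -12259;  -38700 − 12259 = -50959
-324 − 24 = -348;  -2358 − 348 = -2706;  -12259 − 2706 = -14965;  -50959 − 14965 = -65924

-65924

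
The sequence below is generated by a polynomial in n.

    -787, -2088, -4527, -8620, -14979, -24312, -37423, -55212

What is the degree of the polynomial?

4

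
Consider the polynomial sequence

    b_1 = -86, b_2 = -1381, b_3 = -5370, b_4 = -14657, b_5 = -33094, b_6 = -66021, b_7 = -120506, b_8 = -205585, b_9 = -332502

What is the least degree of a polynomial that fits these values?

5

-1295, -3989, -9287, -18437, -32927, -54485, -85079, -126917
-2694, -5298, -9150, -14490, -21558, -30594, -41838
-2604, -3852, -5340, -7068, -9036, -11244
-1248, -1488, -1728, -1968, -2208
-240, -240, -240, -240
The fifth differences are constant, so the polynomial has degree 5.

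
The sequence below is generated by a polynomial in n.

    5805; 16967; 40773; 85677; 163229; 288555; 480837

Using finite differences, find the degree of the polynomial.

5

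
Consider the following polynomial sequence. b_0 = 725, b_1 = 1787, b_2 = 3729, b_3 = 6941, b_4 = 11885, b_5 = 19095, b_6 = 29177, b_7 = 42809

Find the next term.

1062, 1942, 3212, 4944, 7210, 10082, 13632
880, 1270, 1732, 2266, 2872, 3550
390, 462, 534, 606, 678
72, 72, 72, 72
Fourth differences constant at 72.
678 + 72 = 750;  3550 + 750 = 4300;  13632 + 4300 = 17932;  42809 + 17932 = 60741

60741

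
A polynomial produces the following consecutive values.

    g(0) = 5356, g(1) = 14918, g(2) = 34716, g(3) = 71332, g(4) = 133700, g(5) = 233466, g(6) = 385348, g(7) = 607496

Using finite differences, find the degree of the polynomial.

5

Δ: 9562, 19798, 36616, 62368, 99766, 151882, 222148
Δ²: 10236, 16818, 25752, 37398, 52116, 70266
Δ³: 6582, 8934, 11646, 14718, 18150
Δ⁴: 2352, 2712, 3072, 3432
Δ⁵: 360, 360, 360
The fifth differences are constant, so the polynomial has degree 5.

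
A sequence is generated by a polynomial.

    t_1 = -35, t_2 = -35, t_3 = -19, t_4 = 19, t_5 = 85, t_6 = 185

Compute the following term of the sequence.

D1: 0 , 16 , 38 , 66 , 100
D2: 16 , 22 , 28 , 34
D3: 6 , 6 , 6
The third differences are constant (6).
34 + 6 = 40;  100 + 40 = 140;  185 + 140 = 325

325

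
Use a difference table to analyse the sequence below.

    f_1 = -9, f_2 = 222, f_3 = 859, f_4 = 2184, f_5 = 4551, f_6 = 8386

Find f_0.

-44

Δ: 231  637  1325  2367  3835
Δ²: 406  688  1042  1468
Δ³: 282  354  426
Δ⁴: 72  72
The fourth differences are constant at 72.
Work back: 282 − 72 = 210;  406 − 210 = 196;  231 − 196 = 35;  -9 − 35 = -44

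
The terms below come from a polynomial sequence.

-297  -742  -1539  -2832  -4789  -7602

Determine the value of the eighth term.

-16684

D1: -445, -797, -1293, -1957, -2813
D2: -352, -496, -664, -856
D3: -144, -168, -192
D4: -24, -24
The fourth differences are constant (-24).
-192 − 24 = -216;  -856 − 216 = -1072;  -2813 − 1072 = -3885;  -7602 − 3885 = -11487
-216 − 24 = -240;  -1072 − 240 = -1312;  -3885 − 1312 = -5197;  -11487 − 5197 = -16684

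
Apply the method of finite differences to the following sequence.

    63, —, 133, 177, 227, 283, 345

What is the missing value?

95

Using the last 5 terms:
44  50  56  62
6  6  6
Constant second difference = 6.
Extend backward: 44 − 6 = 38;  133 − 38 = 95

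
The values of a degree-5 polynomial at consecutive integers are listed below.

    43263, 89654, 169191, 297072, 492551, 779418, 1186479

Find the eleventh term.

First differences: 46391  79537  127881  195479  286867  407061
Second differences: 33146  48344  67598  91388  120194
Third differences: 15198  19254  23790  28806
Fourth differences: 4056  4536  5016
Fifth differences: 480  480
The fifth differences are constant (480).
5016 + 480 = 5496;  28806 + 5496 = 34302;  120194 + 34302 = 154496;  407061 + 154496 = 561557;  1186479 + 561557 = 1748036
5496 + 480 = 5976;  34302 + 5976 = 40278;  154496 + 40278 = 194774;  561557 + 194774 = 756331;  1748036 + 756331 = 2504367
5976 + 480 = 6456;  40278 + 6456 = 46734;  194774 + 46734 = 241508;  756331 + 241508 = 997839;  2504367 + 997839 = 3502206
6456 + 480 = 6936;  46734 + 6936 = 53670;  241508 + 53670 = 295178;  997839 + 295178 = 1293017;  3502206 + 1293017 = 4795223

4795223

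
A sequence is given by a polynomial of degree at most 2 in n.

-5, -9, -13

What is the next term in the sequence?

-17

D1: -4, -4
Constant first difference = -4, so extend:
-13 − 4 = -17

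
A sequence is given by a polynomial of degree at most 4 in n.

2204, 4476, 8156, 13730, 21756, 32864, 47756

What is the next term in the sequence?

67206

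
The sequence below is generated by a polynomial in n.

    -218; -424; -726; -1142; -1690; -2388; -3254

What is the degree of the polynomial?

Δ: -206, -302, -416, -548, -698, -866
Δ²: -96, -114, -132, -150, -168
Δ³: -18, -18, -18, -18
The third differences are constant, so the polynomial has degree 3.

3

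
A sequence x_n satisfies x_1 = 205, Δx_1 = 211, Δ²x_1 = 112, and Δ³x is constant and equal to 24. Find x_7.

3631

Build the table forward from the leading diagonal:
D3: 24, 24, 24, 24, 24, 24, 24
D2: 112, 136, 160, 184, 208, 232, 256
D1: 211, 323, 459, 619, 803, 1011, 1243
x: 205, 416, 739, 1198, 1817, 2620, 3631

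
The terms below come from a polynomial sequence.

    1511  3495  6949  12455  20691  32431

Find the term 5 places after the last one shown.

First differences: 1984 , 3454 , 5506 , 8236 , 11740
Second differences: 1470 , 2052 , 2730 , 3504
Third differences: 582 , 678 , 774
Fourth differences: 96 , 96
The fourth differences are constant (96).
774 + 96 = 870;  3504 + 870 = 4374;  11740 + 4374 = 16114;  32431 + 16114 = 48545
870 + 96 = 966;  4374 + 966 = 5340;  16114 + 5340 = 21454;  48545 + 21454 = 69999
966 + 96 = 1062;  5340 + 1062 = 6402;  21454 + 6402 = 27856;  69999 + 27856 = 97855
1062 + 96 = 1158;  6402 + 1158 = 7560;  27856 + 7560 = 35416;  97855 + 35416 = 133271
1158 + 96 = 1254;  7560 + 1254 = 8814;  35416 + 8814 = 44230;  133271 + 44230 = 177501

177501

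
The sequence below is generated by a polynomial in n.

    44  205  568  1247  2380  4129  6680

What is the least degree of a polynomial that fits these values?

4

Δ: 161, 363, 679, 1133, 1749, 2551
Δ²: 202, 316, 454, 616, 802
Δ³: 114, 138, 162, 186
Δ⁴: 24, 24, 24
The fourth differences are constant, so the polynomial has degree 4.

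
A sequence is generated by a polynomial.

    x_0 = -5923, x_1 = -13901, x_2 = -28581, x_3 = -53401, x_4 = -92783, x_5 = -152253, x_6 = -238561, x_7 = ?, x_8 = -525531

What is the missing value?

-359801

Using the first 7 terms:
D1: -7978, -14680, -24820, -39382, -59470, -86308
D2: -6702, -10140, -14562, -20088, -26838
D3: -3438, -4422, -5526, -6750
D4: -984, -1104, -1224
D5: -120, -120
Constant fifth difference = -120.
Extend forward: -1224 − 120 = -1344;  -6750 − 1344 = -8094;  -26838 − 8094 = -34932;  -86308 − 34932 = -121240;  -238561 − 121240 = -359801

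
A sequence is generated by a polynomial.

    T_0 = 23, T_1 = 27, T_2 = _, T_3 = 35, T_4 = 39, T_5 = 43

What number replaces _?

Using the last 3 terms:
4  4
Constant first difference = 4.
Extend backward: 35 − 4 = 31

31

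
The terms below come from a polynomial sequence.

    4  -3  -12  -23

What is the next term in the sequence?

First differences: -7  -9  -11
Second differences: -2  -2
Constant second difference = -2, so extend:
-11 − 2 = -13;  -23 − 13 = -36

-36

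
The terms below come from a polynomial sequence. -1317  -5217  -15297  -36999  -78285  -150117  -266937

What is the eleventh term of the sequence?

D1: -3900 , -10080 , -21702 , -41286 , -71832 , -116820
D2: -6180 , -11622 , -19584 , -30546 , -44988
D3: -5442 , -7962 , -10962 , -14442
D4: -2520 , -3000 , -3480
D5: -480 , -480
Fifth differences constant at -480.
-3480 − 480 = -3960;  -14442 − 3960 = -18402;  -44988 − 18402 = -63390;  -116820 − 63390 = -180210;  -266937 − 180210 = -447147
-3960 − 480 = -4440;  -18402 − 4440 = -22842;  -63390 − 22842 = -86232;  -180210 − 86232 = -266442;  -447147 − 266442 = -713589
-4440 − 480 = -4920;  -22842 − 4920 = -27762;  -86232 − 27762 = -113994;  -266442 − 113994 = -380436;  -713589 − 380436 = -1094025
-4920 − 480 = -5400;  -27762 − 5400 = -33162;  -113994 − 33162 = -147156;  -380436 − 147156 = -527592;  -1094025 − 527592 = -1621617

-1621617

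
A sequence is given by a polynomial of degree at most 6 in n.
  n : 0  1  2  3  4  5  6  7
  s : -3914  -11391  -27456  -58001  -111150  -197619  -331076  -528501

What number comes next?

First differences: -7477, -16065, -30545, -53149, -86469, -133457, -197425
Second differences: -8588, -14480, -22604, -33320, -46988, -63968
Third differences: -5892, -8124, -10716, -13668, -16980
Fourth differences: -2232, -2592, -2952, -3312
Fifth differences: -360, -360, -360
Fifth differences constant at -360.
-3312 − 360 = -3672;  -16980 − 3672 = -20652;  -63968 − 20652 = -84620;  -197425 − 84620 = -282045;  -528501 − 282045 = -810546

-810546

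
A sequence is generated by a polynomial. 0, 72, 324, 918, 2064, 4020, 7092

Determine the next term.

First differences: 72  252  594  1146  1956  3072
Second differences: 180  342  552  810  1116
Third differences: 162  210  258  306
Fourth differences: 48  48  48
Constant fourth difference = 48, so extend:
306 + 48 = 354;  1116 + 354 = 1470;  3072 + 1470 = 4542;  7092 + 4542 = 11634

11634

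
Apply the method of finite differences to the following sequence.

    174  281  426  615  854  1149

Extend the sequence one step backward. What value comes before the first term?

99

D1: 107  145  189  239  295
D2: 38  44  50  56
D3: 6  6  6
The third differences are constant at 6.
Work back: 38 − 6 = 32;  107 − 32 = 75;  174 − 75 = 99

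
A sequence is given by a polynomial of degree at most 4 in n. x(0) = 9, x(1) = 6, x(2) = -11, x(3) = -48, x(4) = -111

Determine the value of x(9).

-1026

-3, -17, -37, -63
-14, -20, -26
-6, -6
The third differences are constant (-6).
-26 − 6 = -32;  -63 − 32 = -95;  -111 − 95 = -206
-32 − 6 = -38;  -95 − 38 = -133;  -206 − 133 = -339
-38 − 6 = -44;  -133 − 44 = -177;  -339 − 177 = -516
-44 − 6 = -50;  -177 − 50 = -227;  -516 − 227 = -743
-50 − 6 = -56;  -227 − 56 = -283;  -743 − 283 = -1026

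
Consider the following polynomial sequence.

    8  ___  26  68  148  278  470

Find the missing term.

Using the last 5 terms:
D1: 42, 80, 130, 192
D2: 38, 50, 62
D3: 12, 12
Constant third difference = 12.
Extend backward: 38 − 12 = 26;  42 − 26 = 16;  26 − 16 = 10

10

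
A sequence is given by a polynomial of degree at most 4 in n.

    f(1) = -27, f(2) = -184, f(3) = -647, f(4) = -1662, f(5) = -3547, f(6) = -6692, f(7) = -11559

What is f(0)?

First differences: -157  -463  -1015  -1885  -3145  -4867
Second differences: -306  -552  -870  -1260  -1722
Third differences: -246  -318  -390  -462
Fourth differences: -72  -72  -72
The fourth differences are constant at -72.
Work back: -246 + 72 = -174;  -306 + 174 = -132;  -157 + 132 = -25;  -27 + 25 = -2

-2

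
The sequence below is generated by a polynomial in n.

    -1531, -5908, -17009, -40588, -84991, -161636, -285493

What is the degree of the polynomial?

5

D1: -4377, -11101, -23579, -44403, -76645, -123857
D2: -6724, -12478, -20824, -32242, -47212
D3: -5754, -8346, -11418, -14970
D4: -2592, -3072, -3552
D5: -480, -480
The fifth differences are constant, so the polynomial has degree 5.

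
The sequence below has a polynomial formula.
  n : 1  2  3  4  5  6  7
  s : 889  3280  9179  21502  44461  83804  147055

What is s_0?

First differences: 2391  5899  12323  22959  39343  63251
Second differences: 3508  6424  10636  16384  23908
Third differences: 2916  4212  5748  7524
Fourth differences: 1296  1536  1776
Fifth differences: 240  240
The fifth differences are constant at 240.
Work back: 1296 − 240 = 1056;  2916 − 1056 = 1860;  3508 − 1860 = 1648;  2391 − 1648 = 743;  889 − 743 = 146

146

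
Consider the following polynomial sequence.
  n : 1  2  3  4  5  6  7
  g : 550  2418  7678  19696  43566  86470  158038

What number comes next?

270708

First differences: 1868, 5260, 12018, 23870, 42904, 71568
Second differences: 3392, 6758, 11852, 19034, 28664
Third differences: 3366, 5094, 7182, 9630
Fourth differences: 1728, 2088, 2448
Fifth differences: 360, 360
The fifth differences are constant (360).
2448 + 360 = 2808;  9630 + 2808 = 12438;  28664 + 12438 = 41102;  71568 + 41102 = 112670;  158038 + 112670 = 270708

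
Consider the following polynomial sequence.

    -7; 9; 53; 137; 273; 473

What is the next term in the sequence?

749

16  44  84  136  200
28  40  52  64
12  12  12
The third differences are constant (12).
64 + 12 = 76;  200 + 76 = 276;  473 + 276 = 749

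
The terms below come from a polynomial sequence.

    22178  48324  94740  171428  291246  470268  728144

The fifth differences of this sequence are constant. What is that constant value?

D1: 26146, 46416, 76688, 119818, 179022, 257876
D2: 20270, 30272, 43130, 59204, 78854
D3: 10002, 12858, 16074, 19650
D4: 2856, 3216, 3576
D5: 360, 360

360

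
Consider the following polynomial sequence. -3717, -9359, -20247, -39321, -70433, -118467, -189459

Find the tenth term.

D1: -5642, -10888, -19074, -31112, -48034, -70992
D2: -5246, -8186, -12038, -16922, -22958
D3: -2940, -3852, -4884, -6036
D4: -912, -1032, -1152
D5: -120, -120
The fifth differences are constant (-120).
-1152 − 120 = -1272;  -6036 − 1272 = -7308;  -22958 − 7308 = -30266;  -70992 − 30266 = -101258;  -189459 − 101258 = -290717
-1272 − 120 = -1392;  -7308 − 1392 = -8700;  -30266 − 8700 = -38966;  -101258 − 38966 = -140224;  -290717 − 140224 = -430941
-1392 − 120 = -1512;  -8700 − 1512 = -10212;  -38966 − 10212 = -49178;  -140224 − 49178 = -189402;  -430941 − 189402 = -620343

-620343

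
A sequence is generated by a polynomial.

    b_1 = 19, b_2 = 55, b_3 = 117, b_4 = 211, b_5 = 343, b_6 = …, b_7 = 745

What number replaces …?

519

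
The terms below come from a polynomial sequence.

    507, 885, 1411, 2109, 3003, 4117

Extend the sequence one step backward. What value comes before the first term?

253

Δ: 378  526  698  894  1114
Δ²: 148  172  196  220
Δ³: 24  24  24
The third differences are constant at 24.
Work back: 148 − 24 = 124;  378 − 124 = 254;  507 − 254 = 253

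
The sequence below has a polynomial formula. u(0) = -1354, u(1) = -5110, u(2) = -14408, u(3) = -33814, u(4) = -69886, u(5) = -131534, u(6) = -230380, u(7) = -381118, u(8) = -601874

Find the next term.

-914566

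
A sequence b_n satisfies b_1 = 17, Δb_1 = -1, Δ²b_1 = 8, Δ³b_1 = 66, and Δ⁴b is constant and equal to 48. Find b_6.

Build the table forward from the leading diagonal:
D4: 48, 48, 48, 48, 48, 48
D3: 66, 114, 162, 210, 258, 306
D2: 8, 74, 188, 350, 560, 818
D1: -1, 7, 81, 269, 619, 1179
b: 17, 16, 23, 104, 373, 992

992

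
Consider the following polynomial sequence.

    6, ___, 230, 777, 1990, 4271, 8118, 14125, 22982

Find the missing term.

Using the last 7 terms:
D1: 547, 1213, 2281, 3847, 6007, 8857
D2: 666, 1068, 1566, 2160, 2850
D3: 402, 498, 594, 690
D4: 96, 96, 96
Constant fourth difference = 96.
Extend backward: 402 − 96 = 306;  666 − 306 = 360;  547 − 360 = 187;  230 − 187 = 43

43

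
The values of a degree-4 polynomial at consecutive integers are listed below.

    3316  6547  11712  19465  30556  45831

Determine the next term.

66232

D1: 3231  5165  7753  11091  15275
D2: 1934  2588  3338  4184
D3: 654  750  846
D4: 96  96
The fourth differences are constant (96).
846 + 96 = 942;  4184 + 942 = 5126;  15275 + 5126 = 20401;  45831 + 20401 = 66232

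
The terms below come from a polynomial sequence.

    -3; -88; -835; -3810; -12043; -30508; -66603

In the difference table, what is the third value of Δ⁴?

-2424

D1: -85, -747, -2975, -8233, -18465, -36095
D2: -662, -2228, -5258, -10232, -17630
D3: -1566, -3030, -4974, -7398
D4: -1464, -1944, -2424
D5: -480, -480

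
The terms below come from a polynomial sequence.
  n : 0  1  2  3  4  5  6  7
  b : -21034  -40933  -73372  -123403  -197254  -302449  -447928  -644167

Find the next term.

-903298

D1: -19899 , -32439 , -50031 , -73851 , -105195 , -145479 , -196239
D2: -12540 , -17592 , -23820 , -31344 , -40284 , -50760
D3: -5052 , -6228 , -7524 , -8940 , -10476
D4: -1176 , -1296 , -1416 , -1536
D5: -120 , -120 , -120
Fifth differences constant at -120.
-1536 − 120 = -1656;  -10476 − 1656 = -12132;  -50760 − 12132 = -62892;  -196239 − 62892 = -259131;  -644167 − 259131 = -903298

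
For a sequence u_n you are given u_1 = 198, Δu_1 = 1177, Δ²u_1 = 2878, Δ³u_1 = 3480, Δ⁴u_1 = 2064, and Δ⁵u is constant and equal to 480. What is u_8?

272995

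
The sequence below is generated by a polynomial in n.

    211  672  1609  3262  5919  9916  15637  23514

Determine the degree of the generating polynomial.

D1: 461, 937, 1653, 2657, 3997, 5721, 7877
D2: 476, 716, 1004, 1340, 1724, 2156
D3: 240, 288, 336, 384, 432
D4: 48, 48, 48, 48
The fourth differences are constant, so the polynomial has degree 4.

4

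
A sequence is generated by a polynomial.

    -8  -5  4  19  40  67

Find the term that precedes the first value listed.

3  9  15  21  27
6  6  6  6
The second differences are constant at 6.
Work back: 3 − 6 = -3;  -8 + 3 = -5

-5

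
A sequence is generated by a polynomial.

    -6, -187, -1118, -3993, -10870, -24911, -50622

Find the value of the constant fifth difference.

-240

Δ: -181, -931, -2875, -6877, -14041, -25711
Δ²: -750, -1944, -4002, -7164, -11670
Δ³: -1194, -2058, -3162, -4506
Δ⁴: -864, -1104, -1344
Δ⁵: -240, -240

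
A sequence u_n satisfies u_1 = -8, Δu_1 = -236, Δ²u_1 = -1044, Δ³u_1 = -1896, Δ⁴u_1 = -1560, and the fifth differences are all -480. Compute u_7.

-81284

Build the table forward from the leading diagonal:
Δ⁵: -480  -480  -480  -480  -480  -480  -480
Δ⁴: -1560  -2040  -2520  -3000  -3480  -3960  -4440
Δ³: -1896  -3456  -5496  -8016  -11016  -14496  -18456
Δ²: -1044  -2940  -6396  -11892  -19908  -30924  -45420
Δ: -236  -1280  -4220  -10616  -22508  -42416  -73340
u: -8  -244  -1524  -5744  -16360  -38868  -81284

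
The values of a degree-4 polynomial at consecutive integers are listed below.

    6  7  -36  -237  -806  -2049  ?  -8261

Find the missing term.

-4368

Using the first 6 terms:
First differences: 1  -43  -201  -569  -1243
Second differences: -44  -158  -368  -674
Third differences: -114  -210  -306
Fourth differences: -96  -96
Constant fourth difference = -96.
Extend forward: -306 − 96 = -402;  -674 − 402 = -1076;  -1243 − 1076 = -2319;  -2049 − 2319 = -4368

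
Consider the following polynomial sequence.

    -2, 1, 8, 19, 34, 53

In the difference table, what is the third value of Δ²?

4

First differences: 3, 7, 11, 15, 19
Second differences: 4, 4, 4, 4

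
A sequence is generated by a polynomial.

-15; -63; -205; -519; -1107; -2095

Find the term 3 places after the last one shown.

-9079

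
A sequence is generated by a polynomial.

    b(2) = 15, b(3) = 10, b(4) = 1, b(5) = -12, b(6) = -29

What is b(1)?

-5  -9  -13  -17
-4  -4  -4
The second differences are constant at -4.
Work back: -5 + 4 = -1;  15 + 1 = 16

16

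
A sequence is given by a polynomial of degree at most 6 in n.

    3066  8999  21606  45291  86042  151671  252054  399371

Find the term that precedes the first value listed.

747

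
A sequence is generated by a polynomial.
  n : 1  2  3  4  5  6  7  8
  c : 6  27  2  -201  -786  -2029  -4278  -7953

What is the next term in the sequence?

D1: 21, -25, -203, -585, -1243, -2249, -3675
D2: -46, -178, -382, -658, -1006, -1426
D3: -132, -204, -276, -348, -420
D4: -72, -72, -72, -72
Constant fourth difference = -72, so extend:
-420 − 72 = -492;  -1426 − 492 = -1918;  -3675 − 1918 = -5593;  -7953 − 5593 = -13546

-13546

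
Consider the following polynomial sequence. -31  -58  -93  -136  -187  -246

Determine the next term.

-313

D1: -27, -35, -43, -51, -59
D2: -8, -8, -8, -8
The second differences are constant (-8).
-59 − 8 = -67;  -246 − 67 = -313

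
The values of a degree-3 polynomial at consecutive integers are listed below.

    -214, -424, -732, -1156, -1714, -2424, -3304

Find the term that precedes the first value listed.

D1: -210, -308, -424, -558, -710, -880
D2: -98, -116, -134, -152, -170
D3: -18, -18, -18, -18
The third differences are constant at -18.
Work back: -98 + 18 = -80;  -210 + 80 = -130;  -214 + 130 = -84

-84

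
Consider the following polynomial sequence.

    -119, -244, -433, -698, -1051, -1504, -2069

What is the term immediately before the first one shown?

-125  -189  -265  -353  -453  -565
-64  -76  -88  -100  -112
-12  -12  -12  -12
The third differences are constant at -12.
Work back: -64 + 12 = -52;  -125 + 52 = -73;  -119 + 73 = -46

-46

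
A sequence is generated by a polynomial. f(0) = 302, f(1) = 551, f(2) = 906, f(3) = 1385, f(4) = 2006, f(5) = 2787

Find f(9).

7871

D1: 249  355  479  621  781
D2: 106  124  142  160
D3: 18  18  18
The third differences are constant (18).
160 + 18 = 178;  781 + 178 = 959;  2787 + 959 = 3746
178 + 18 = 196;  959 + 196 = 1155;  3746 + 1155 = 4901
196 + 18 = 214;  1155 + 214 = 1369;  4901 + 1369 = 6270
214 + 18 = 232;  1369 + 232 = 1601;  6270 + 1601 = 7871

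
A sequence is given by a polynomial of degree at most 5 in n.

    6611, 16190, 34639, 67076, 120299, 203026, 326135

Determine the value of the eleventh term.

1528991

First differences: 9579, 18449, 32437, 53223, 82727, 123109
Second differences: 8870, 13988, 20786, 29504, 40382
Third differences: 5118, 6798, 8718, 10878
Fourth differences: 1680, 1920, 2160
Fifth differences: 240, 240
Constant fifth difference = 240, so extend:
2160 + 240 = 2400;  10878 + 2400 = 13278;  40382 + 13278 = 53660;  123109 + 53660 = 176769;  326135 + 176769 = 502904
2400 + 240 = 2640;  13278 + 2640 = 15918;  53660 + 15918 = 69578;  176769 + 69578 = 246347;  502904 + 246347 = 749251
2640 + 240 = 2880;  15918 + 2880 = 18798;  69578 + 18798 = 88376;  246347 + 88376 = 334723;  749251 + 334723 = 1083974
2880 + 240 = 3120;  18798 + 3120 = 21918;  88376 + 21918 = 110294;  334723 + 110294 = 445017;  1083974 + 445017 = 1528991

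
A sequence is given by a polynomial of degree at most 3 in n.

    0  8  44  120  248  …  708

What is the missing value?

440

Using the first 5 terms:
First differences: 8, 36, 76, 128
Second differences: 28, 40, 52
Third differences: 12, 12
Constant third difference = 12.
Extend forward: 52 + 12 = 64;  128 + 64 = 192;  248 + 192 = 440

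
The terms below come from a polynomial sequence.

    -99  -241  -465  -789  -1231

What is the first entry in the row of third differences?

First differences: -142, -224, -324, -442
Second differences: -82, -100, -118
Third differences: -18, -18

-18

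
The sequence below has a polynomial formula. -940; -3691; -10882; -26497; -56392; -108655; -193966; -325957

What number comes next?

-521572

Δ: -2751, -7191, -15615, -29895, -52263, -85311, -131991
Δ²: -4440, -8424, -14280, -22368, -33048, -46680
Δ³: -3984, -5856, -8088, -10680, -13632
Δ⁴: -1872, -2232, -2592, -2952
Δ⁵: -360, -360, -360
The fifth differences are constant (-360).
-2952 − 360 = -3312;  -13632 − 3312 = -16944;  -46680 − 16944 = -63624;  -131991 − 63624 = -195615;  -325957 − 195615 = -521572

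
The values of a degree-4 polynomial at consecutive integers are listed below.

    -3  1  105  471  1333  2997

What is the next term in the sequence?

5841

4, 104, 366, 862, 1664
100, 262, 496, 802
162, 234, 306
72, 72
Constant fourth difference = 72, so extend:
306 + 72 = 378;  802 + 378 = 1180;  1664 + 1180 = 2844;  2997 + 2844 = 5841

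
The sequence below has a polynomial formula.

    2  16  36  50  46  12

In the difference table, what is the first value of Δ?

Δ: 14, 20, 14, -4, -34
Δ²: 6, -6, -18, -30
Δ³: -12, -12, -12

14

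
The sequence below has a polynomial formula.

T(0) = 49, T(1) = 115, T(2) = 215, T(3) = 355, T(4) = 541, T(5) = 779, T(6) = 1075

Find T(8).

D1: 66, 100, 140, 186, 238, 296
D2: 34, 40, 46, 52, 58
D3: 6, 6, 6, 6
Third differences constant at 6.
58 + 6 = 64;  296 + 64 = 360;  1075 + 360 = 1435
64 + 6 = 70;  360 + 70 = 430;  1435 + 430 = 1865

1865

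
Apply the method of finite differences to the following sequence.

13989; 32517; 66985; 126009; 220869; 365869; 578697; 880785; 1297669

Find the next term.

First differences: 18528, 34468, 59024, 94860, 145000, 212828, 302088, 416884
Second differences: 15940, 24556, 35836, 50140, 67828, 89260, 114796
Third differences: 8616, 11280, 14304, 17688, 21432, 25536
Fourth differences: 2664, 3024, 3384, 3744, 4104
Fifth differences: 360, 360, 360, 360
Fifth differences constant at 360.
4104 + 360 = 4464;  25536 + 4464 = 30000;  114796 + 30000 = 144796;  416884 + 144796 = 561680;  1297669 + 561680 = 1859349

1859349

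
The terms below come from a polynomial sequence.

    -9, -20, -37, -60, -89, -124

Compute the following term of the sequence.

-165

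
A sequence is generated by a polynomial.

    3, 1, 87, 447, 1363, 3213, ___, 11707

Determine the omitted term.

6471

Using the first 6 terms:
Δ: -2  86  360  916  1850
Δ²: 88  274  556  934
Δ³: 186  282  378
Δ⁴: 96  96
Constant fourth difference = 96.
Extend forward: 378 + 96 = 474;  934 + 474 = 1408;  1850 + 1408 = 3258;  3213 + 3258 = 6471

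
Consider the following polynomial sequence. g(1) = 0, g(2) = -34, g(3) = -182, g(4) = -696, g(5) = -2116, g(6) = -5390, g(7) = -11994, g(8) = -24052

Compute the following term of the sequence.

-34 , -148 , -514 , -1420 , -3274 , -6604 , -12058
-114 , -366 , -906 , -1854 , -3330 , -5454
-252 , -540 , -948 , -1476 , -2124
-288 , -408 , -528 , -648
-120 , -120 , -120
Constant fifth difference = -120, so extend:
-648 − 120 = -768;  -2124 − 768 = -2892;  -5454 − 2892 = -8346;  -12058 − 8346 = -20404;  -24052 − 20404 = -44456

-44456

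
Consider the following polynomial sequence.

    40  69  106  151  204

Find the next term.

265

D1: 29 , 37 , 45 , 53
D2: 8 , 8 , 8
The second differences are constant (8).
53 + 8 = 61;  204 + 61 = 265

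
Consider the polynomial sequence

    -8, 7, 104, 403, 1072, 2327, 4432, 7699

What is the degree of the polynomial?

4

D1: 15, 97, 299, 669, 1255, 2105, 3267
D2: 82, 202, 370, 586, 850, 1162
D3: 120, 168, 216, 264, 312
D4: 48, 48, 48, 48
The fourth differences are constant, so the polynomial has degree 4.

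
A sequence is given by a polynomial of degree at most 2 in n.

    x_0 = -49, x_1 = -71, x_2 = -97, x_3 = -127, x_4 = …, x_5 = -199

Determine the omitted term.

Using the first 4 terms:
Δ: -22  -26  -30
Δ²: -4  -4
Constant second difference = -4.
Extend forward: -30 − 4 = -34;  -127 − 34 = -161

-161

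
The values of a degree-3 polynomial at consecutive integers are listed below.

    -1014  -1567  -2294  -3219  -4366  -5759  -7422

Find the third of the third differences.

Δ: -553, -727, -925, -1147, -1393, -1663
Δ²: -174, -198, -222, -246, -270
Δ³: -24, -24, -24, -24

-24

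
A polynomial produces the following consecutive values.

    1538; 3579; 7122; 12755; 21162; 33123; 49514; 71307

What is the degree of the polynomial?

4

2041, 3543, 5633, 8407, 11961, 16391, 21793
1502, 2090, 2774, 3554, 4430, 5402
588, 684, 780, 876, 972
96, 96, 96, 96
The fourth differences are constant, so the polynomial has degree 4.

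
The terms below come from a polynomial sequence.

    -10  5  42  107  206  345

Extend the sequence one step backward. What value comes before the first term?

-9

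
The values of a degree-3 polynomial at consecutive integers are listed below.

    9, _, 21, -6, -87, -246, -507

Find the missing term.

Using the last 5 terms:
Δ: -27  -81  -159  -261
Δ²: -54  -78  -102
Δ³: -24  -24
Constant third difference = -24.
Extend backward: -54 + 24 = -30;  -27 + 30 = 3;  21 − 3 = 18

18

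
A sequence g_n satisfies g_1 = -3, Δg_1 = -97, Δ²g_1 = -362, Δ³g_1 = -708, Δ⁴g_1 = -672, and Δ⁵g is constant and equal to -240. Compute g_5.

-6067

Build the table forward from the leading diagonal:
Fifth differences: -240  -240  -240  -240  -240
Fourth differences: -672  -912  -1152  -1392  -1632
Third differences: -708  -1380  -2292  -3444  -4836
Second differences: -362  -1070  -2450  -4742  -8186
First differences: -97  -459  -1529  -3979  -8721
g: -3  -100  -559  -2088  -6067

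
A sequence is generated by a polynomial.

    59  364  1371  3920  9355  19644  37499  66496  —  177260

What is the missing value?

Using the first 8 terms:
D1: 305  1007  2549  5435  10289  17855  28997
D2: 702  1542  2886  4854  7566  11142
D3: 840  1344  1968  2712  3576
D4: 504  624  744  864
D5: 120  120  120
Constant fifth difference = 120.
Extend forward: 864 + 120 = 984;  3576 + 984 = 4560;  11142 + 4560 = 15702;  28997 + 15702 = 44699;  66496 + 44699 = 111195

111195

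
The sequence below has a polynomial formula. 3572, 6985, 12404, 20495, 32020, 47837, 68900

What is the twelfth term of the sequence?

D1: 3413, 5419, 8091, 11525, 15817, 21063
D2: 2006, 2672, 3434, 4292, 5246
D3: 666, 762, 858, 954
D4: 96, 96, 96
Constant fourth difference = 96, so extend:
954 + 96 = 1050;  5246 + 1050 = 6296;  21063 + 6296 = 27359;  68900 + 27359 = 96259
1050 + 96 = 1146;  6296 + 1146 = 7442;  27359 + 7442 = 34801;  96259 + 34801 = 131060
1146 + 96 = 1242;  7442 + 1242 = 8684;  34801 + 8684 = 43485;  131060 + 43485 = 174545
1242 + 96 = 1338;  8684 + 1338 = 10022;  43485 + 10022 = 53507;  174545 + 53507 = 228052
1338 + 96 = 1434;  10022 + 1434 = 11456;  53507 + 11456 = 64963;  228052 + 64963 = 293015

293015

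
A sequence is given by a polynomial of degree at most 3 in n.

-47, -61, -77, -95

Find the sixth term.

-14  -16  -18
-2  -2
The second differences are constant (-2).
-18 − 2 = -20;  -95 − 20 = -115
-20 − 2 = -22;  -115 − 22 = -137

-137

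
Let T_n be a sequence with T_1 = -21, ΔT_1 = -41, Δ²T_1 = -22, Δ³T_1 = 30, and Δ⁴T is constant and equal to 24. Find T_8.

1120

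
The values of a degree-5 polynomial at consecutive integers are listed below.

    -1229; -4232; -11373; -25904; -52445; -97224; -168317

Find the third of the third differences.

-6228

D1: -3003, -7141, -14531, -26541, -44779, -71093
D2: -4138, -7390, -12010, -18238, -26314
D3: -3252, -4620, -6228, -8076
D4: -1368, -1608, -1848
D5: -240, -240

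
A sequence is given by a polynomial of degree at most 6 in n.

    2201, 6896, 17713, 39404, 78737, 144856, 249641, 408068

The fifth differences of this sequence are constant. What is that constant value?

360

First differences: 4695, 10817, 21691, 39333, 66119, 104785, 158427
Second differences: 6122, 10874, 17642, 26786, 38666, 53642
Third differences: 4752, 6768, 9144, 11880, 14976
Fourth differences: 2016, 2376, 2736, 3096
Fifth differences: 360, 360, 360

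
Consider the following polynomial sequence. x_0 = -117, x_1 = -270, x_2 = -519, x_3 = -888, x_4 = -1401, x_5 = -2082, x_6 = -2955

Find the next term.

First differences: -153, -249, -369, -513, -681, -873
Second differences: -96, -120, -144, -168, -192
Third differences: -24, -24, -24, -24
The third differences are constant (-24).
-192 − 24 = -216;  -873 − 216 = -1089;  -2955 − 1089 = -4044

-4044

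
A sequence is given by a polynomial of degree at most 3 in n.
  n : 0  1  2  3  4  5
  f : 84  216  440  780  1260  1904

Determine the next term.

2736

D1: 132, 224, 340, 480, 644
D2: 92, 116, 140, 164
D3: 24, 24, 24
Constant third difference = 24, so extend:
164 + 24 = 188;  644 + 188 = 832;  1904 + 832 = 2736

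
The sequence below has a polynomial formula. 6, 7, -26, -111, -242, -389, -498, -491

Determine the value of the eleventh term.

1366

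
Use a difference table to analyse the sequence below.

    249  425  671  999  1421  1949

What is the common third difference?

12

Δ: 176, 246, 328, 422, 528
Δ²: 70, 82, 94, 106
Δ³: 12, 12, 12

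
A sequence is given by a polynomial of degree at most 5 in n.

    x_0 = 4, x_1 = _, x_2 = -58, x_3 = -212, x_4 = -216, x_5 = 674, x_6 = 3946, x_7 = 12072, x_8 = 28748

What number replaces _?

Using the last 7 terms:
First differences: -154  -4  890  3272  8126  16676
Second differences: 150  894  2382  4854  8550
Third differences: 744  1488  2472  3696
Fourth differences: 744  984  1224
Fifth differences: 240  240
Constant fifth difference = 240.
Extend backward: 744 − 240 = 504;  744 − 504 = 240;  150 − 240 = -90;  -154 + 90 = -64;  -58 + 64 = 6

6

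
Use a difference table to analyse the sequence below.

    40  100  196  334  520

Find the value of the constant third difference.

First differences: 60, 96, 138, 186
Second differences: 36, 42, 48
Third differences: 6, 6

6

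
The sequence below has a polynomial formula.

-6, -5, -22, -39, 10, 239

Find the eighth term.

1933

Δ: 1 , -17 , -17 , 49 , 229
Δ²: -18 , 0 , 66 , 180
Δ³: 18 , 66 , 114
Δ⁴: 48 , 48
Fourth differences constant at 48.
114 + 48 = 162;  180 + 162 = 342;  229 + 342 = 571;  239 + 571 = 810
162 + 48 = 210;  342 + 210 = 552;  571 + 552 = 1123;  810 + 1123 = 1933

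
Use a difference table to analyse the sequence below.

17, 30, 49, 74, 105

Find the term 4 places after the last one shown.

13, 19, 25, 31
6, 6, 6
The second differences are constant (6).
31 + 6 = 37;  105 + 37 = 142
37 + 6 = 43;  142 + 43 = 185
43 + 6 = 49;  185 + 49 = 234
49 + 6 = 55;  234 + 55 = 289

289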